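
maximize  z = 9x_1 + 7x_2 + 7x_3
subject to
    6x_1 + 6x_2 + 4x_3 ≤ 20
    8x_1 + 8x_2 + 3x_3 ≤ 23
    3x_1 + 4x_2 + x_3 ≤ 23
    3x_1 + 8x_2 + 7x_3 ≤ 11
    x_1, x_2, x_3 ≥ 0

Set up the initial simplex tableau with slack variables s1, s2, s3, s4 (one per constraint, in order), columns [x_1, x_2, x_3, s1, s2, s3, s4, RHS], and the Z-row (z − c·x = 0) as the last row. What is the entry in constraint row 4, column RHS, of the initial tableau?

11

The RHS of constraint 4 is b_4 = 11.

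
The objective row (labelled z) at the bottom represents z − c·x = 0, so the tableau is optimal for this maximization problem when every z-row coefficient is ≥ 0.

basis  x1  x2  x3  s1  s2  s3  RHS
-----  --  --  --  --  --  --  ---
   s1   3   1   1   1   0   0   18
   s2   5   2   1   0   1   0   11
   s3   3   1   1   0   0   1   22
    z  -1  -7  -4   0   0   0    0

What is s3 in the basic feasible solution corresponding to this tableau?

s3 is basic (row 3); its value is the RHS of that row, 22.

22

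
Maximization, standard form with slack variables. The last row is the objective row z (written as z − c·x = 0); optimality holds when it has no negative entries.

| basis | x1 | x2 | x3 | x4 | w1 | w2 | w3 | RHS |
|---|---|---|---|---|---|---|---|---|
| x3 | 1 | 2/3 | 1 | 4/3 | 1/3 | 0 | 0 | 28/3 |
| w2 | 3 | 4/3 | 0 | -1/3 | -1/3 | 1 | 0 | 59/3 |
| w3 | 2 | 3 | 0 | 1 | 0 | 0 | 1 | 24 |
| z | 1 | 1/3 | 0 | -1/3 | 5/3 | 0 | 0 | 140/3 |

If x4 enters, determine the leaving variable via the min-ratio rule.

x3

Column x4 entries and ratios — x3: (28/3)/(4/3) = 7; w2: -1/3 ≤ 0, skip; w3: 24/1 = 24.
Smallest ratio is 7 in the row of x3, so x3 leaves.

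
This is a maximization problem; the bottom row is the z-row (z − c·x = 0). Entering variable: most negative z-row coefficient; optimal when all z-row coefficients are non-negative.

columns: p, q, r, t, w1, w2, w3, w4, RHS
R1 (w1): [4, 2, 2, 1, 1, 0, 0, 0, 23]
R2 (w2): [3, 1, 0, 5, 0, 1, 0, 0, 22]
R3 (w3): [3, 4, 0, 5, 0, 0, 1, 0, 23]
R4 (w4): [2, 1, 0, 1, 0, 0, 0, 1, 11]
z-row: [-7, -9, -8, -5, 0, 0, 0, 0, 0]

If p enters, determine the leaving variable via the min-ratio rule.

Column p entries and ratios — w1: 23/4 = 23/4; w2: 22/3 = 22/3; w3: 23/3 = 23/3; w4: 11/2 = 11/2.
Smallest ratio is 11/2 in the row of w4, so w4 leaves.

w4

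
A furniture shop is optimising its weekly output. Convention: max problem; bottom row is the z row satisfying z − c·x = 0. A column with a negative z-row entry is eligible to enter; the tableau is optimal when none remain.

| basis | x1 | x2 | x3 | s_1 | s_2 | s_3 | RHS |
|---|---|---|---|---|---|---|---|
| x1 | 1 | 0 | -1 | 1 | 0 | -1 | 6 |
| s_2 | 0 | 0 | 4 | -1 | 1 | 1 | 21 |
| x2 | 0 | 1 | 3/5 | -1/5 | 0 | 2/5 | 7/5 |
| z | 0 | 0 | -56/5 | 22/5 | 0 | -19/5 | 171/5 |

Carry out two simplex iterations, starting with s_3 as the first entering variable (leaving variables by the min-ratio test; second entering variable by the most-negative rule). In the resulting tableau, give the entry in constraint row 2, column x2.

Ratio test on column s_3 — row 1: entry -1 ≤ 0; row 2: 21/1 = 21; row 3: (7/5)/(2/5) = 7/2. Minimum is 7/2 at row 3 (x2 leaves); pivot element 2/5.
Divide row 3 by 2/5; eliminate column s_3 from the other rows.
Second iteration: most negative z-row entry is -11/2 in column x3, so x3 enters.
Ratio test on column x3 — row 1: (19/2)/(1/2) = 19; row 2: (35/2)/(5/2) = 7; row 3: (7/2)/(3/2) = 7/3. Minimum is 7/3 at row 3 (s_3 leaves); pivot element 3/2.
Divide row 3 by 3/2; eliminate column x3 from the other rows.
After both pivots, the entry at constraint row 2, column x2 is -20/3.

-20/3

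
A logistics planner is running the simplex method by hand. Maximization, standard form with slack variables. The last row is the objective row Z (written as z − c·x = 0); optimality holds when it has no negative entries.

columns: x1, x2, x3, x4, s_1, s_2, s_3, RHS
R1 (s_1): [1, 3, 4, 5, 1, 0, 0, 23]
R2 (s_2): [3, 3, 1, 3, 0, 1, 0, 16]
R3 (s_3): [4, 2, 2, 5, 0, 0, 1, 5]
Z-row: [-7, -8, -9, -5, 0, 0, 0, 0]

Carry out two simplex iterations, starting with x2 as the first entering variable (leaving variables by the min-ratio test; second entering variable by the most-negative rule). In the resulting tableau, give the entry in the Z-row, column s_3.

Ratio test on column x2 — row 1: 23/3 = 23/3; row 2: 16/3 = 16/3; row 3: 5/2 = 5/2. Minimum is 5/2 at row 3 (s_3 leaves); pivot element 2.
Divide row 3 by 2; eliminate column x2 from the other rows.
Second iteration: most negative Z-row entry is -1 in column x3, so x3 enters.
Ratio test on column x3 — row 1: (31/2)/1 = 31/2; row 2: entry -2 ≤ 0; row 3: (5/2)/1 = 5/2. Minimum is 5/2 at row 3 (x2 leaves); pivot element 1.
Divide row 3 by 1; eliminate column x3 from the other rows.
After both pivots, the entry at the Z-row, column s_3 is 9/2.

9/2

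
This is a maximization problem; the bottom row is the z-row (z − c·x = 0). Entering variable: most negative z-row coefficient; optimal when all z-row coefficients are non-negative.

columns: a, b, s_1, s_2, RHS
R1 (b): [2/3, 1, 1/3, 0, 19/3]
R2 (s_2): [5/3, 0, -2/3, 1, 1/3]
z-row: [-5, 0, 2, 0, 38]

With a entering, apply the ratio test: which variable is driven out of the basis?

Column a entries and ratios — b: (19/3)/(2/3) = 19/2; s_2: (1/3)/(5/3) = 1/5.
Smallest ratio is 1/5 in the row of s_2, so s_2 leaves.

s_2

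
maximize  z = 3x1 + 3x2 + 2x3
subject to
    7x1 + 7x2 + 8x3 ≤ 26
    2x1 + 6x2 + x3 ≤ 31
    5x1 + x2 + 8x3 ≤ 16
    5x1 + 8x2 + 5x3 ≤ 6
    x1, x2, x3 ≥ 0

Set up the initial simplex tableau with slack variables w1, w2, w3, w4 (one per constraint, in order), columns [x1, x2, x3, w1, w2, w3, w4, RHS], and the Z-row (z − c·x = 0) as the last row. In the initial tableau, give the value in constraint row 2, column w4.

Slack w4 belongs to constraint 4; its column is the unit vector e_4, so the entry in row 2 is 0.

0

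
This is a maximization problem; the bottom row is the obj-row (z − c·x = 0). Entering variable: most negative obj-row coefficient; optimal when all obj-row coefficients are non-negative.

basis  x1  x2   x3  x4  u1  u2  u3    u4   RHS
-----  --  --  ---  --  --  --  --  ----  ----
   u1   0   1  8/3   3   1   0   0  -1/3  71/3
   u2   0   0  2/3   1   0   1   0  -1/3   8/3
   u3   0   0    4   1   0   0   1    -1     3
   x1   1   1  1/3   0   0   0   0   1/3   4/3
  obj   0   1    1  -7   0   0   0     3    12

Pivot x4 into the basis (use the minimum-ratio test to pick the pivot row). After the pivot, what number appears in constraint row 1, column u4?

Ratio test on column x4 — row 1: (71/3)/3 = 71/9; row 2: (8/3)/1 = 8/3; row 3: 3/1 = 3; row 4: entry 0 ≤ 0. Minimum is 8/3 at row 2 (u2 leaves); pivot element 1.
Divide row 2 by 1; eliminate column x4 from the other rows.
Row 1 update in column u4: -1/3 − 3·(-1/3) = 2/3.

2/3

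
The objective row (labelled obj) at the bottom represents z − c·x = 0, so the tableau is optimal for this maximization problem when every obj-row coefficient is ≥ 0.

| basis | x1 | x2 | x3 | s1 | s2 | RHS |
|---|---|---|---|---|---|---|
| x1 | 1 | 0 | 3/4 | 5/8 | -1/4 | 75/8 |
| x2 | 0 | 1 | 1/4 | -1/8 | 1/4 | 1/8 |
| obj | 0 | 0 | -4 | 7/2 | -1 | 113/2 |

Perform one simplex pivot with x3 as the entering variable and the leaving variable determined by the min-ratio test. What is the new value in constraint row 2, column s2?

1

Ratio test on column x3 — row 1: (75/8)/(3/4) = 25/2; row 2: (1/8)/(1/4) = 1/2. Minimum is 1/2 at row 2 (x2 leaves); pivot element 1/4.
Divide row 2 by 1/4; eliminate column x3 from the other rows.
In the new row 2, the s2 entry is the old entry divided by the pivot: (1/4)/(1/4) = 1.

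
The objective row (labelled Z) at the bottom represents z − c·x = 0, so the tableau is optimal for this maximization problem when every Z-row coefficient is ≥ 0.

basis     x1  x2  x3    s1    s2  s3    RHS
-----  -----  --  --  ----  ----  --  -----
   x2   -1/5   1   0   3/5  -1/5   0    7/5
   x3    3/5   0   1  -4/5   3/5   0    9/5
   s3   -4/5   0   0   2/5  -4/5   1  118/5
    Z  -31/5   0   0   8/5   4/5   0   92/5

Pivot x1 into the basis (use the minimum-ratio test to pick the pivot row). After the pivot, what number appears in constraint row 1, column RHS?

Ratio test on column x1 — row 1: entry -1/5 ≤ 0; row 2: (9/5)/(3/5) = 3; row 3: entry -4/5 ≤ 0. Minimum is 3 at row 2 (x3 leaves); pivot element 3/5.
Divide row 2 by 3/5; eliminate column x1 from the other rows.
Row 1 update in column RHS: 7/5 − (-1/5)·3 = 2.

2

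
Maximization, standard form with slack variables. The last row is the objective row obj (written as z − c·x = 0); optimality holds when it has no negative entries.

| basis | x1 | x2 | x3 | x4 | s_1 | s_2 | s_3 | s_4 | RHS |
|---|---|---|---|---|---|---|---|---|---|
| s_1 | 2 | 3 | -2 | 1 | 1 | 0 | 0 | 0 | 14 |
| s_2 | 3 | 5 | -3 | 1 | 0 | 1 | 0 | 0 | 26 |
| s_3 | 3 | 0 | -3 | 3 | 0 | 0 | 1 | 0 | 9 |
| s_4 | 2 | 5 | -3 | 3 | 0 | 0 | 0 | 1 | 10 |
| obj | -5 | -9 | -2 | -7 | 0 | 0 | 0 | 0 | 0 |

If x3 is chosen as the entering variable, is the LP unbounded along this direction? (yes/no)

yes

Every constraint-row entry in column x3 is ≤ 0, so increasing x3 is unbounded.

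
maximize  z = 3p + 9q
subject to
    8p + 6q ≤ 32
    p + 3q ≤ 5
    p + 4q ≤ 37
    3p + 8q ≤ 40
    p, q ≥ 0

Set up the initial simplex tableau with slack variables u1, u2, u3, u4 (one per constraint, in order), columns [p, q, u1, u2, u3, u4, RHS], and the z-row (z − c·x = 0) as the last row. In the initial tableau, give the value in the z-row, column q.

-9

The z-row carries the negated objective coefficients: the q entry is -9.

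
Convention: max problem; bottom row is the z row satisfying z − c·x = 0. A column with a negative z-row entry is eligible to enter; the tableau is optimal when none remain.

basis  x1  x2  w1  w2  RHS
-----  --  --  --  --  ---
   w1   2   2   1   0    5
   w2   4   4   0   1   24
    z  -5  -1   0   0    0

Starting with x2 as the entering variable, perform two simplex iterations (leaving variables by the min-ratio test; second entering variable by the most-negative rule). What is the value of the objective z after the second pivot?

25/2

Ratio test on column x2 — row 1: 5/2 = 5/2; row 2: 24/4 = 6. Minimum is 5/2 at row 1 (w1 leaves); pivot element 2.
Pivot on row 1; the z-row RHS becomes 0 − (-1)·(5/2) = 5/2.
Next entering variable (most negative z-row entry -4): x1.
Ratio test on column x1 — row 1: (5/2)/1 = 5/2; row 2: entry 0 ≤ 0. Minimum is 5/2 at row 1 (x2 leaves); pivot element 1.
After the second pivot the z-row RHS is 5/2 − (-4)·(5/2) = 25/2.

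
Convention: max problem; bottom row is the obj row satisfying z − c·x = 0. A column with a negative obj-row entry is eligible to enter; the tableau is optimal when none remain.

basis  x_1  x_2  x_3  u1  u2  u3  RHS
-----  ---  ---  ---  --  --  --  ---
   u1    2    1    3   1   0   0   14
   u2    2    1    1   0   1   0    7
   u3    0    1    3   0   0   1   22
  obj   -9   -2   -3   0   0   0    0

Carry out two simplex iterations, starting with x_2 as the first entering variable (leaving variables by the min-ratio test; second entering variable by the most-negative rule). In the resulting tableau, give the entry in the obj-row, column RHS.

63/2

Ratio test on column x_2 — row 1: 14/1 = 14; row 2: 7/1 = 7; row 3: 22/1 = 22. Minimum is 7 at row 2 (u2 leaves); pivot element 1.
Divide row 2 by 1; eliminate column x_2 from the other rows.
Second iteration: most negative obj-row entry is -5 in column x_1, so x_1 enters.
Ratio test on column x_1 — row 1: entry 0 ≤ 0; row 2: 7/2 = 7/2; row 3: entry -2 ≤ 0. Minimum is 7/2 at row 2 (x_2 leaves); pivot element 2.
Divide row 2 by 2; eliminate column x_1 from the other rows.
After both pivots, the entry at the obj-row, column RHS is 63/2.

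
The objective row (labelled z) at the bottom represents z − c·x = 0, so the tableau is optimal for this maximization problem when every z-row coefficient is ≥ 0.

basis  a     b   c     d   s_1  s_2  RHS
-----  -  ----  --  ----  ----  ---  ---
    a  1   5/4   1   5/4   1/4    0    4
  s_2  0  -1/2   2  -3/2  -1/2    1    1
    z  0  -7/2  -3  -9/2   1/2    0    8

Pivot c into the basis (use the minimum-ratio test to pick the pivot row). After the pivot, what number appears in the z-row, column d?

-27/4

Ratio test on column c — row 1: 4/1 = 4; row 2: 1/2 = 1/2. Minimum is 1/2 at row 2 (s_2 leaves); pivot element 2.
Divide row 2 by 2; eliminate column c from the other rows.
z-row update in column d: -9/2 − (-3)·(-3/4) = -27/4.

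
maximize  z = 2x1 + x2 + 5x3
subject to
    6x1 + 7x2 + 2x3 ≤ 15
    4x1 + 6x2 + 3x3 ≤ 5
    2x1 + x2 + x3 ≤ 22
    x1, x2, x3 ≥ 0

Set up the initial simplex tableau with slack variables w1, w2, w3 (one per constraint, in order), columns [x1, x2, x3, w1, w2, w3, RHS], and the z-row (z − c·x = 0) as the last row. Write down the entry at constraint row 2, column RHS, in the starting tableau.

The RHS of constraint 2 is b_2 = 5.

5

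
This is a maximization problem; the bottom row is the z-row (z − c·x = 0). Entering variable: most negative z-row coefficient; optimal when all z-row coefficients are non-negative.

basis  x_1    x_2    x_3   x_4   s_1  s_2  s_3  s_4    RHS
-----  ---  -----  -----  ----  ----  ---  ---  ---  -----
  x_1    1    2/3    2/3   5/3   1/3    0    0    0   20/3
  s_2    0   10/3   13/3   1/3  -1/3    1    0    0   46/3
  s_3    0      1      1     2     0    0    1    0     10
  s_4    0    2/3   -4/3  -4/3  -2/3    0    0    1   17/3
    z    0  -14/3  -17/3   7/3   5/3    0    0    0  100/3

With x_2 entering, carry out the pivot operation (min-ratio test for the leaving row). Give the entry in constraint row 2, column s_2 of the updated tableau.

3/10

Ratio test on column x_2 — row 1: (20/3)/(2/3) = 10; row 2: (46/3)/(10/3) = 23/5; row 3: 10/1 = 10; row 4: (17/3)/(2/3) = 17/2. Minimum is 23/5 at row 2 (s_2 leaves); pivot element 10/3.
Divide row 2 by 10/3; eliminate column x_2 from the other rows.
In the new row 2, the s_2 entry is the old entry divided by the pivot: 1/(10/3) = 3/10.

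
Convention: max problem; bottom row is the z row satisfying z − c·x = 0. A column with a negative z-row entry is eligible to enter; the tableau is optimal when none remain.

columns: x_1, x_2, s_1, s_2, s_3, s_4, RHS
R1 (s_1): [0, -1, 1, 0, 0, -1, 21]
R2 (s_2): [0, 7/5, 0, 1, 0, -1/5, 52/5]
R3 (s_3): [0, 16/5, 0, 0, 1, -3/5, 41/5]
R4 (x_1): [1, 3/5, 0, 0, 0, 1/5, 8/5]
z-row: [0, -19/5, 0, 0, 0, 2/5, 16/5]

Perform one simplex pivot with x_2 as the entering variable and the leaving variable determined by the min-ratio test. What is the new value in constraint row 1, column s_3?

5/16

Ratio test on column x_2 — row 1: entry -1 ≤ 0; row 2: (52/5)/(7/5) = 52/7; row 3: (41/5)/(16/5) = 41/16; row 4: (8/5)/(3/5) = 8/3. Minimum is 41/16 at row 3 (s_3 leaves); pivot element 16/5.
Divide row 3 by 16/5; eliminate column x_2 from the other rows.
Row 1 update in column s_3: 0 − (-1)·(5/16) = 5/16.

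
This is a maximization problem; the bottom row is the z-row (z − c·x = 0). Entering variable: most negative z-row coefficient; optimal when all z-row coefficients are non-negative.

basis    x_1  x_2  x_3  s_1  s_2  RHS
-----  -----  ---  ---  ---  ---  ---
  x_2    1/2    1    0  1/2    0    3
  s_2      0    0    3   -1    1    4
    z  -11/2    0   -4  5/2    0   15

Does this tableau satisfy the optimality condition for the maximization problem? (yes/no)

The z-row has a negative entry -11/2 in column x_1, so it is not optimal.

no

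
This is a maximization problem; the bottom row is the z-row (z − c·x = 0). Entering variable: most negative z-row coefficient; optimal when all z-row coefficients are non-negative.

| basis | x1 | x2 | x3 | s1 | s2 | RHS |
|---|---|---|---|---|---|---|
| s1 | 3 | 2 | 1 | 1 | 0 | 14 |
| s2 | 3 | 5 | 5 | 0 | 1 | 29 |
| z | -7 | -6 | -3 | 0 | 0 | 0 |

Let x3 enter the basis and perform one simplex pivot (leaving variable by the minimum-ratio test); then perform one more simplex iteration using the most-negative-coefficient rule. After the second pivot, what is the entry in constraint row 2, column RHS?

15/4

Ratio test on column x3 — row 1: 14/1 = 14; row 2: 29/5 = 29/5. Minimum is 29/5 at row 2 (s2 leaves); pivot element 5.
Divide row 2 by 5; eliminate column x3 from the other rows.
Second iteration: most negative z-row entry is -26/5 in column x1, so x1 enters.
Ratio test on column x1 — row 1: (41/5)/(12/5) = 41/12; row 2: (29/5)/(3/5) = 29/3. Minimum is 41/12 at row 1 (s1 leaves); pivot element 12/5.
Divide row 1 by 12/5; eliminate column x1 from the other rows.
After both pivots, the entry at constraint row 2, column RHS is 15/4.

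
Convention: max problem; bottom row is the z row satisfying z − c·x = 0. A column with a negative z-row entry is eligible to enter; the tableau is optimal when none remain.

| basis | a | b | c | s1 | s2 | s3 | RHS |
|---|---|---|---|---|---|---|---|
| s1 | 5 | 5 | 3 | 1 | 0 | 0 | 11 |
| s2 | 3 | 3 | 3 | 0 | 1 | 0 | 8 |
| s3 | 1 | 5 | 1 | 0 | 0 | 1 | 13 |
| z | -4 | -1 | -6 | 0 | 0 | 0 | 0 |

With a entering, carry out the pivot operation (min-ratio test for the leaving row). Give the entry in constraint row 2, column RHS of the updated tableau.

Ratio test on column a — row 1: 11/5 = 11/5; row 2: 8/3 = 8/3; row 3: 13/1 = 13. Minimum is 11/5 at row 1 (s1 leaves); pivot element 5.
Divide row 1 by 5; eliminate column a from the other rows.
Row 2 update in column RHS: 8 − 3·(11/5) = 7/5.

7/5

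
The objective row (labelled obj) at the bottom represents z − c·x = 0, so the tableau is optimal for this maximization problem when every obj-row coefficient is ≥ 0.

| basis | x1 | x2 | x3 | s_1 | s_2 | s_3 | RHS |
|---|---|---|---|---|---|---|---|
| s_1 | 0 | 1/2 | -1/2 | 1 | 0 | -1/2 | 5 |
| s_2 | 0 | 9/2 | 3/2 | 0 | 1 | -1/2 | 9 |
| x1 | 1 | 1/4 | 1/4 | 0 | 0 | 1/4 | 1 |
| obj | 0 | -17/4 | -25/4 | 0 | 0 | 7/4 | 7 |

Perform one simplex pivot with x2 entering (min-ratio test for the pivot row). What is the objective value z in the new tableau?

31/2

Ratio test on column x2 — row 1: 5/(1/2) = 10; row 2: 9/(9/2) = 2; row 3: 1/(1/4) = 4. Minimum is 2 at row 2 (s_2 leaves); pivot element 9/2.
Pivot on row 2; the obj-row RHS becomes 7 − (-17/4)·2 = 31/2.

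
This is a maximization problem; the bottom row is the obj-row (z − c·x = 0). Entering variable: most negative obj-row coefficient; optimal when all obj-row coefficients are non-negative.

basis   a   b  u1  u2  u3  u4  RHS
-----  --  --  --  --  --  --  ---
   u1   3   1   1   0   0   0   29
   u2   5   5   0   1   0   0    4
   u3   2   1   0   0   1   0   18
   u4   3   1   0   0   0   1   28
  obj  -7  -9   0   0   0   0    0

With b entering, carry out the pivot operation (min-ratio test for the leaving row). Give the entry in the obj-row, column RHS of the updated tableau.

36/5

Ratio test on column b — row 1: 29/1 = 29; row 2: 4/5 = 4/5; row 3: 18/1 = 18; row 4: 28/1 = 28. Minimum is 4/5 at row 2 (u2 leaves); pivot element 5.
Divide row 2 by 5; eliminate column b from the other rows.
obj-row update in column RHS: 0 − (-9)·(4/5) = 36/5.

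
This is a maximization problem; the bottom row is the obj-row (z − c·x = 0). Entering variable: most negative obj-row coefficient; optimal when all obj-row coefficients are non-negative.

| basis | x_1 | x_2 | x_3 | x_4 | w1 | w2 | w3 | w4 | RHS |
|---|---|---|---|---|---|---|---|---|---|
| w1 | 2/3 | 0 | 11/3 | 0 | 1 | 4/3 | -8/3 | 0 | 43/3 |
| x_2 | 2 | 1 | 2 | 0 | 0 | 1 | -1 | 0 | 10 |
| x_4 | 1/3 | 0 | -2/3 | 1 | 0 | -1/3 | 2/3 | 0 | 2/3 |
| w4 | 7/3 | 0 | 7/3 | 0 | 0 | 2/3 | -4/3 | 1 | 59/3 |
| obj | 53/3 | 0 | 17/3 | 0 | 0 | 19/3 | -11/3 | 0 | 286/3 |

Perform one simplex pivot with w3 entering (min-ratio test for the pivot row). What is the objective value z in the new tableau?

99

Ratio test on column w3 — row 1: entry -8/3 ≤ 0; row 2: entry -1 ≤ 0; row 3: (2/3)/(2/3) = 1; row 4: entry -4/3 ≤ 0. Minimum is 1 at row 3 (x_4 leaves); pivot element 2/3.
Pivot on row 3; the obj-row RHS becomes 286/3 − (-11/3)·1 = 99.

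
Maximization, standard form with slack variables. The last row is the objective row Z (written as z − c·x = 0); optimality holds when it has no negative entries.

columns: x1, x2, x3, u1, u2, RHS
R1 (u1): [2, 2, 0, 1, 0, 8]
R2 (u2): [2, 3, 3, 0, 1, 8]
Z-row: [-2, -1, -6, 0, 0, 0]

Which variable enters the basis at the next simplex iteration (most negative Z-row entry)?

Negative Z-row entries: x1: -2, x2: -1, x3: -6.
The most negative is -6 in column x3, so x3 enters.

x3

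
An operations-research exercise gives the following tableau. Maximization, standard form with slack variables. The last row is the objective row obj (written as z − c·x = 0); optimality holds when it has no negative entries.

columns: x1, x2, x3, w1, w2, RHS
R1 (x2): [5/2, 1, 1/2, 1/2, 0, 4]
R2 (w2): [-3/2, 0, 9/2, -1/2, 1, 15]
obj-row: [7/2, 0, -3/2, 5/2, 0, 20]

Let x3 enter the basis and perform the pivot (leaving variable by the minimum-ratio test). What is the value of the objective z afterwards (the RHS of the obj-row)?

Ratio test on column x3 — row 1: 4/(1/2) = 8; row 2: 15/(9/2) = 10/3. Minimum is 10/3 at row 2 (w2 leaves); pivot element 9/2.
Pivot on row 2; the obj-row RHS becomes 20 − (-3/2)·(10/3) = 25.

25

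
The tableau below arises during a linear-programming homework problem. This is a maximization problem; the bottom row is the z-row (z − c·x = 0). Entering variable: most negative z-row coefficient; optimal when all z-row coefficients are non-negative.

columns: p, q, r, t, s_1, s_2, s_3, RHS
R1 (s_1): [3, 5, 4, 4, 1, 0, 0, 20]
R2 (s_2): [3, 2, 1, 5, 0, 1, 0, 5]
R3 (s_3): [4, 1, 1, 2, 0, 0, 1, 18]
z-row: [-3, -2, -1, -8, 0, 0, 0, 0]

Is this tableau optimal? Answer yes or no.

no

The z-row has a negative entry -8 in column t, so it is not optimal.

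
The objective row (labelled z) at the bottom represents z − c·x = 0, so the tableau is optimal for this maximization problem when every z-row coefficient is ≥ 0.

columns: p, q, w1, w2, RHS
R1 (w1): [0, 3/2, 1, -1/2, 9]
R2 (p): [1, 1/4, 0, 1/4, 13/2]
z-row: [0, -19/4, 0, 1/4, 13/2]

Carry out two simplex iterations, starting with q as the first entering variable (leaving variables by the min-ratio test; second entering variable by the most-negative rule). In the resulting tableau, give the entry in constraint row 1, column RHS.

11

Ratio test on column q — row 1: 9/(3/2) = 6; row 2: (13/2)/(1/4) = 26. Minimum is 6 at row 1 (w1 leaves); pivot element 3/2.
Divide row 1 by 3/2; eliminate column q from the other rows.
Second iteration: most negative z-row entry is -4/3 in column w2, so w2 enters.
Ratio test on column w2 — row 1: entry -1/3 ≤ 0; row 2: 5/(1/3) = 15. Minimum is 15 at row 2 (p leaves); pivot element 1/3.
Divide row 2 by 1/3; eliminate column w2 from the other rows.
After both pivots, the entry at constraint row 1, column RHS is 11.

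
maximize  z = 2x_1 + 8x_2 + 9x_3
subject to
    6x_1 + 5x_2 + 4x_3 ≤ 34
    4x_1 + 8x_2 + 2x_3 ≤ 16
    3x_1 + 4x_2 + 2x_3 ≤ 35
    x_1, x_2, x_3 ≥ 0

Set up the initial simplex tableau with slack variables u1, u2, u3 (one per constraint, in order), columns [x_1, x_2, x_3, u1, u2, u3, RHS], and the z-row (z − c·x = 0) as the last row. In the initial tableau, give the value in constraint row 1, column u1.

Slack u1 belongs to constraint 1; its column is the unit vector e_1, so the entry in row 1 is 1.

1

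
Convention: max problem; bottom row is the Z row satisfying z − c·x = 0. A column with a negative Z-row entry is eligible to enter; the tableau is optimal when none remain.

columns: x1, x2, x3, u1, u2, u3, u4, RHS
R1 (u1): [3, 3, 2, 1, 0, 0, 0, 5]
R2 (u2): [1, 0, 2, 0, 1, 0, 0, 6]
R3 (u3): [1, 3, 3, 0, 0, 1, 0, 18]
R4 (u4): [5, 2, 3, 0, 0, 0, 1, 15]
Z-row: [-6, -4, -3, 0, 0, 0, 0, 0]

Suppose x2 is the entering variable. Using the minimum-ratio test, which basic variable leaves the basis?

Column x2 entries and ratios — u1: 5/3 = 5/3; u2: 0 ≤ 0, skip; u3: 18/3 = 6; u4: 15/2 = 15/2.
Smallest ratio is 5/3 in the row of u1, so u1 leaves.

u1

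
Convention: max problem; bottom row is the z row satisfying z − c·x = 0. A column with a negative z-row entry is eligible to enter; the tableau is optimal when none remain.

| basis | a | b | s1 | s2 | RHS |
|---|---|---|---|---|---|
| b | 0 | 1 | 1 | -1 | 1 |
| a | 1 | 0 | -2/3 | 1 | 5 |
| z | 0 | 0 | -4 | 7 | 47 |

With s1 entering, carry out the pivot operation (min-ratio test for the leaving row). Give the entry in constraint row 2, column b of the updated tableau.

Ratio test on column s1 — row 1: 1/1 = 1; row 2: entry -2/3 ≤ 0. Minimum is 1 at row 1 (b leaves); pivot element 1.
Divide row 1 by 1; eliminate column s1 from the other rows.
Row 2 update in column b: 0 − (-2/3)·1 = 2/3.

2/3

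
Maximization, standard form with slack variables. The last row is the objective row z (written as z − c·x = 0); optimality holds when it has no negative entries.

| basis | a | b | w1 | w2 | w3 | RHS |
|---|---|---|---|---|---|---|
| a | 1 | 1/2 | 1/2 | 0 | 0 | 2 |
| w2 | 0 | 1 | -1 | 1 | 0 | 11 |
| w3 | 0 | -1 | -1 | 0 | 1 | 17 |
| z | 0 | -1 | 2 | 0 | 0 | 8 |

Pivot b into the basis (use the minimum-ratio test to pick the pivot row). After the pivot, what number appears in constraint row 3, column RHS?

Ratio test on column b — row 1: 2/(1/2) = 4; row 2: 11/1 = 11; row 3: entry -1 ≤ 0. Minimum is 4 at row 1 (a leaves); pivot element 1/2.
Divide row 1 by 1/2; eliminate column b from the other rows.
Row 3 update in column RHS: 17 − (-1)·4 = 21.

21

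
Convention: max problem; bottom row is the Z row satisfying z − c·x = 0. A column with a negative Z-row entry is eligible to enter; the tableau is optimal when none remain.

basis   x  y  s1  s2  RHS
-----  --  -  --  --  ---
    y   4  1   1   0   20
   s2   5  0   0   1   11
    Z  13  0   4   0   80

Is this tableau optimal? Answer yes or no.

yes

Every Z-row coefficient is ≥ 0, so the tableau is optimal.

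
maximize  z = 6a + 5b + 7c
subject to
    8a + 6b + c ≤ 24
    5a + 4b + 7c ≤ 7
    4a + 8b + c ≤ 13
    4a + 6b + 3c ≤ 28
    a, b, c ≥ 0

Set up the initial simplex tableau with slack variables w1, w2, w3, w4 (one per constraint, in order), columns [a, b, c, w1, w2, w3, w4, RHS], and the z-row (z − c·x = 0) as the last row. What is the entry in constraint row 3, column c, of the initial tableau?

1

Constraint 3 has coefficient 1 on c.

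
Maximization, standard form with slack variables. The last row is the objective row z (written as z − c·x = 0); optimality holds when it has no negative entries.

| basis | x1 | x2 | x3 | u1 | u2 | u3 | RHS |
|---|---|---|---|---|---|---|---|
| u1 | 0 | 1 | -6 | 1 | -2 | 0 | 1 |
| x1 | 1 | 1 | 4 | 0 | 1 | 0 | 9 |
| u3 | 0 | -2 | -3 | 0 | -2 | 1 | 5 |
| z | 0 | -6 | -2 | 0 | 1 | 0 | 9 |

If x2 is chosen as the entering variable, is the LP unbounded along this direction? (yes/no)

Column x2 has positive entries in row(s) 1, 2, so the ratio test bounds it — not unbounded.

no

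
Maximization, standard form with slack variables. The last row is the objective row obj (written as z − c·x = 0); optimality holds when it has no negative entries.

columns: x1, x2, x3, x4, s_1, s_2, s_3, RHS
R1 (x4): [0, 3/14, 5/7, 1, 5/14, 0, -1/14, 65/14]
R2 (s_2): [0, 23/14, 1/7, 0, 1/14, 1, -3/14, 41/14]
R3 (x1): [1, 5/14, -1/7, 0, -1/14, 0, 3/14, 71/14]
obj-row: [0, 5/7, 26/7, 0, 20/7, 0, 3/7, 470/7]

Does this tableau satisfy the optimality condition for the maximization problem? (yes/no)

yes

Every obj-row coefficient is ≥ 0, so the tableau is optimal.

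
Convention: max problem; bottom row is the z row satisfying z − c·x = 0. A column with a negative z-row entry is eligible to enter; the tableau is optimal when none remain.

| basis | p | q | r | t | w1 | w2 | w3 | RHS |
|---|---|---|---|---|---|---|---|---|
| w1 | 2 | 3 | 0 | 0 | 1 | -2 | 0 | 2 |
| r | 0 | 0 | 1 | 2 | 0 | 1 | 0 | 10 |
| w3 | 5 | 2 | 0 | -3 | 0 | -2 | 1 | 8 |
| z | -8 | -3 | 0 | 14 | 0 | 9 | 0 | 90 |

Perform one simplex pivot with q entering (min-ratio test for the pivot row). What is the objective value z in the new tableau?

92

Ratio test on column q — row 1: 2/3 = 2/3; row 2: entry 0 ≤ 0; row 3: 8/2 = 4. Minimum is 2/3 at row 1 (w1 leaves); pivot element 3.
Pivot on row 1; the z-row RHS becomes 90 − (-3)·(2/3) = 92.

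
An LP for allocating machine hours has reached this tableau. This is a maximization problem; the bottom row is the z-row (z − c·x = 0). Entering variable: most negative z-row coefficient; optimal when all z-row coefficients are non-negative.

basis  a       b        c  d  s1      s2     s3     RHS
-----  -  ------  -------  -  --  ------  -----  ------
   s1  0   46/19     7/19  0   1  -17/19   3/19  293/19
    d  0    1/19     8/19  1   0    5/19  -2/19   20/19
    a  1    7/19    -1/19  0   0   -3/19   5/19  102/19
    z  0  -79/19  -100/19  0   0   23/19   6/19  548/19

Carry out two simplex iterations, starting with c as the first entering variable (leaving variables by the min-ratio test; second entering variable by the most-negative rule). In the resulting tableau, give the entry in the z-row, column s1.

28/19

Ratio test on column c — row 1: (293/19)/(7/19) = 293/7; row 2: (20/19)/(8/19) = 5/2; row 3: entry -1/19 ≤ 0. Minimum is 5/2 at row 2 (d leaves); pivot element 8/19.
Divide row 2 by 8/19; eliminate column c from the other rows.
Second iteration: most negative z-row entry is -7/2 in column b, so b enters.
Ratio test on column b — row 1: (29/2)/(19/8) = 116/19; row 2: (5/2)/(1/8) = 20; row 3: (11/2)/(3/8) = 44/3. Minimum is 116/19 at row 1 (s1 leaves); pivot element 19/8.
Divide row 1 by 19/8; eliminate column b from the other rows.
After both pivots, the entry at the z-row, column s1 is 28/19.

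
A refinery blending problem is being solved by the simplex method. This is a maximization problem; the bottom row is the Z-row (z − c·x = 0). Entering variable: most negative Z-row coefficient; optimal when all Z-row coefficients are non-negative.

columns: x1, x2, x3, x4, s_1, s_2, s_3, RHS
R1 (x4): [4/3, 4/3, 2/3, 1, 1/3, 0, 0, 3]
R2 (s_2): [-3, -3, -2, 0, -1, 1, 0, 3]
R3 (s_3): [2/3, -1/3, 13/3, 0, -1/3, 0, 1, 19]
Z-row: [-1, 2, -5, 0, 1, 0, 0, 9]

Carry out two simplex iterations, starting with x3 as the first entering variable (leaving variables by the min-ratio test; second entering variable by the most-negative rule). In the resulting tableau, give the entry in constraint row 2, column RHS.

191/16

Ratio test on column x3 — row 1: 3/(2/3) = 9/2; row 2: entry -2 ≤ 0; row 3: 19/(13/3) = 57/13. Minimum is 57/13 at row 3 (s_3 leaves); pivot element 13/3.
Divide row 3 by 13/3; eliminate column x3 from the other rows.
Second iteration: most negative Z-row entry is -3/13 in column x1, so x1 enters.
Ratio test on column x1 — row 1: (1/13)/(16/13) = 1/16; row 2: entry -35/13 ≤ 0; row 3: (57/13)/(2/13) = 57/2. Minimum is 1/16 at row 1 (x4 leaves); pivot element 16/13.
Divide row 1 by 16/13; eliminate column x1 from the other rows.
After both pivots, the entry at constraint row 2, column RHS is 191/16.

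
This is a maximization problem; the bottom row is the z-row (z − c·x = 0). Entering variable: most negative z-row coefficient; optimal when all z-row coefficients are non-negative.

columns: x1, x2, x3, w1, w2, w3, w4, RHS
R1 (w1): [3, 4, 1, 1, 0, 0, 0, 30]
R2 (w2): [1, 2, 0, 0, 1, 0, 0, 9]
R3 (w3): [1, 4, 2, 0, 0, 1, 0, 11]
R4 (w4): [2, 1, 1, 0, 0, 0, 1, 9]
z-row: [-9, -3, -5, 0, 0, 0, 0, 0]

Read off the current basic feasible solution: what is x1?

0

x1 is not in the basis, so in the current basic feasible solution x1 = 0.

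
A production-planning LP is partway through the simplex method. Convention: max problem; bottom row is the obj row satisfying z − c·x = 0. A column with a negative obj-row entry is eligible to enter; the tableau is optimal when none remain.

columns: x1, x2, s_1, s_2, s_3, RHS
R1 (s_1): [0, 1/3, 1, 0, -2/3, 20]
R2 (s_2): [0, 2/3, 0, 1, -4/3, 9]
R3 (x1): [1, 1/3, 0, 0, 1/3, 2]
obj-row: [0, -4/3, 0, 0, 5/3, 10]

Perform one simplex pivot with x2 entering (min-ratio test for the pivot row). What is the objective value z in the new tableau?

18

Ratio test on column x2 — row 1: 20/(1/3) = 60; row 2: 9/(2/3) = 27/2; row 3: 2/(1/3) = 6. Minimum is 6 at row 3 (x1 leaves); pivot element 1/3.
Pivot on row 3; the obj-row RHS becomes 10 − (-4/3)·6 = 18.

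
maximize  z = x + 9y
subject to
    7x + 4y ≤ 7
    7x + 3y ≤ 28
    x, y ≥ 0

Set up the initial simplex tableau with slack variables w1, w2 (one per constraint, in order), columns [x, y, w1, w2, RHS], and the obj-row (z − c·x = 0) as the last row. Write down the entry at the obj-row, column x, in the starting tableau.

-1

The obj-row carries the negated objective coefficients: the x entry is -1.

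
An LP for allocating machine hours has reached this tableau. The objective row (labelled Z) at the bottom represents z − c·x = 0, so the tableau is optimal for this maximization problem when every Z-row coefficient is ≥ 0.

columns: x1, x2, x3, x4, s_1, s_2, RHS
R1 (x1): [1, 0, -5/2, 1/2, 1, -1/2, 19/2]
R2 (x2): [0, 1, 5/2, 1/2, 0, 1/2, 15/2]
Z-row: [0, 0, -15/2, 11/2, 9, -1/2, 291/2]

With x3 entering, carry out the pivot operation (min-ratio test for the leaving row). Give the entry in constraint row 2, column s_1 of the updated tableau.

0

Ratio test on column x3 — row 1: entry -5/2 ≤ 0; row 2: (15/2)/(5/2) = 3. Minimum is 3 at row 2 (x2 leaves); pivot element 5/2.
Divide row 2 by 5/2; eliminate column x3 from the other rows.
In the new row 2, the s_1 entry is the old entry divided by the pivot: 0/(5/2) = 0.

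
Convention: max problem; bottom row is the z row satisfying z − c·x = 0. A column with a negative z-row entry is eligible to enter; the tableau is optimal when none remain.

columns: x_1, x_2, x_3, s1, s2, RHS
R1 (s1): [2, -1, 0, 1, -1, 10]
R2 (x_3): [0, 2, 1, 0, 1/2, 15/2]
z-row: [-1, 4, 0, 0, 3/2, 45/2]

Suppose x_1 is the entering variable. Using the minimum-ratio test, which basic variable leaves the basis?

s1

Column x_1 entries and ratios — s1: 10/2 = 5; x_3: 0 ≤ 0, skip.
Smallest ratio is 5 in the row of s1, so s1 leaves.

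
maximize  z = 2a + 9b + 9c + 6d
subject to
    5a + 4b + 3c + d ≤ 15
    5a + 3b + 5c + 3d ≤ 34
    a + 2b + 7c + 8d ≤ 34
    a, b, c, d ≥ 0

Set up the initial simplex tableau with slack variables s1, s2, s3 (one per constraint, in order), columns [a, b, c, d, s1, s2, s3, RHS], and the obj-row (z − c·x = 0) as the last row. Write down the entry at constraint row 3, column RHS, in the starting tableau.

34

The RHS of constraint 3 is b_3 = 34.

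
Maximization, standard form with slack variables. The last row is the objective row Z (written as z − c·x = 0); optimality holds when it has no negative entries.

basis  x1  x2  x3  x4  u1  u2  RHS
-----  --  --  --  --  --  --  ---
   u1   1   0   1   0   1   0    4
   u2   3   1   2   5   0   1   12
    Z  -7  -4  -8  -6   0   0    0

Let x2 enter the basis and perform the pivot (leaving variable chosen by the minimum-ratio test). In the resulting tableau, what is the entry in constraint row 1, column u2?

Ratio test on column x2 — row 1: entry 0 ≤ 0; row 2: 12/1 = 12. Minimum is 12 at row 2 (u2 leaves); pivot element 1.
Divide row 2 by 1; eliminate column x2 from the other rows.
Row 1 update in column u2: 0 − 0·1 = 0.

0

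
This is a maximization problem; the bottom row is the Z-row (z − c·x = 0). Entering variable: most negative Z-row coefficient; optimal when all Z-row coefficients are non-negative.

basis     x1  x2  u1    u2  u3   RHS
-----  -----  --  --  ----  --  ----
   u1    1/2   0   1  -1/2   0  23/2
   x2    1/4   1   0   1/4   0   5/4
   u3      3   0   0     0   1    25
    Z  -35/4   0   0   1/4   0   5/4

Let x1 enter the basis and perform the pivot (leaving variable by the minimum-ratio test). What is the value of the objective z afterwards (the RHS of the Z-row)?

Ratio test on column x1 — row 1: (23/2)/(1/2) = 23; row 2: (5/4)/(1/4) = 5; row 3: 25/3 = 25/3. Minimum is 5 at row 2 (x2 leaves); pivot element 1/4.
Pivot on row 2; the Z-row RHS becomes 5/4 − (-35/4)·5 = 45.

45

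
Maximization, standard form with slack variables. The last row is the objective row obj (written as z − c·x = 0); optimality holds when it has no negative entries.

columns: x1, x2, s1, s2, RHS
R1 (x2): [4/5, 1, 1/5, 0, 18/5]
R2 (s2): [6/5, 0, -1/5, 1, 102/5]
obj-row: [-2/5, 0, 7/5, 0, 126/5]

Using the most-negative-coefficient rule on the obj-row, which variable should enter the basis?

Negative obj-row entries: x1: -2/5.
The most negative is -2/5 in column x1, so x1 enters.

x1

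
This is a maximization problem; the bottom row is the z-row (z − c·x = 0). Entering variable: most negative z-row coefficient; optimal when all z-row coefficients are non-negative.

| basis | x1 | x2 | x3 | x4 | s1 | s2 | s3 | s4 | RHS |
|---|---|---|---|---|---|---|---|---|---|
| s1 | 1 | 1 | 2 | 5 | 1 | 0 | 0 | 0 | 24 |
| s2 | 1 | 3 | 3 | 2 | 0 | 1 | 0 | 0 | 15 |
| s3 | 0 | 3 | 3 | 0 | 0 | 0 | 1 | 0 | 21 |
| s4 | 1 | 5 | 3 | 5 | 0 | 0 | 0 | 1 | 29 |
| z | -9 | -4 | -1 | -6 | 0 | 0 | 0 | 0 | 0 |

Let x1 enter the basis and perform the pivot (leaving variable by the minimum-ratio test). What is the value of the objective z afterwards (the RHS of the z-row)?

Ratio test on column x1 — row 1: 24/1 = 24; row 2: 15/1 = 15; row 3: entry 0 ≤ 0; row 4: 29/1 = 29. Minimum is 15 at row 2 (s2 leaves); pivot element 1.
Pivot on row 2; the z-row RHS becomes 0 − (-9)·15 = 135.

135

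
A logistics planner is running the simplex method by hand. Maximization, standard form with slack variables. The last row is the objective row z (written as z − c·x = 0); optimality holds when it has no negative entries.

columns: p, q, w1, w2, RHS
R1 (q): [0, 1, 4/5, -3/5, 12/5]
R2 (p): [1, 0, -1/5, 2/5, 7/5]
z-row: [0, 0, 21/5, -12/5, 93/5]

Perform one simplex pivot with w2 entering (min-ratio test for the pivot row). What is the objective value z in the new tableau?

Ratio test on column w2 — row 1: entry -3/5 ≤ 0; row 2: (7/5)/(2/5) = 7/2. Minimum is 7/2 at row 2 (p leaves); pivot element 2/5.
Pivot on row 2; the z-row RHS becomes 93/5 − (-12/5)·(7/2) = 27.

27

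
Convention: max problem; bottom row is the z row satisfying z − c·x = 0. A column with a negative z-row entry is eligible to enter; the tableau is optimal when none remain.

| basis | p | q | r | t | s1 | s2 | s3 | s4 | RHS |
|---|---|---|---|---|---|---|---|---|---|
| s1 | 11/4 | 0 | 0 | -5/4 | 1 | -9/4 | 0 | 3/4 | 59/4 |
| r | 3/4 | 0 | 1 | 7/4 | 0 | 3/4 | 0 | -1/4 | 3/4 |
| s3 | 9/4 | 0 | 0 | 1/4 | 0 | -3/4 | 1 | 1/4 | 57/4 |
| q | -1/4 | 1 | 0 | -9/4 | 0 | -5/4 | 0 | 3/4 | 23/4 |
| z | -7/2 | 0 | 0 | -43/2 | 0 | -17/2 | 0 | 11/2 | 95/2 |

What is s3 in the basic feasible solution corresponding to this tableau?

s3 is basic (row 3); its value is the RHS of that row, 57/4.

57/4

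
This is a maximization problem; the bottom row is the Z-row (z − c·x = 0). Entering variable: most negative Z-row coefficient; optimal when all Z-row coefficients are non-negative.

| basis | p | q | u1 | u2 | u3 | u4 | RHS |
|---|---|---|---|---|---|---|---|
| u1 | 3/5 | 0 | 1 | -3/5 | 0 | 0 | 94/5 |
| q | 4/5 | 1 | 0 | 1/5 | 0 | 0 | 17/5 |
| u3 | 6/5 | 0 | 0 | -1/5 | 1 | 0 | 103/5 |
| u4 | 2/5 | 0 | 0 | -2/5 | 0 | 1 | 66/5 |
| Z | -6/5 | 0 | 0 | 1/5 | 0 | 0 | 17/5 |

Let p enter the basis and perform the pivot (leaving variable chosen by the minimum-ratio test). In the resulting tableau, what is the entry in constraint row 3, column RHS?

31/2

Ratio test on column p — row 1: (94/5)/(3/5) = 94/3; row 2: (17/5)/(4/5) = 17/4; row 3: (103/5)/(6/5) = 103/6; row 4: (66/5)/(2/5) = 33. Minimum is 17/4 at row 2 (q leaves); pivot element 4/5.
Divide row 2 by 4/5; eliminate column p from the other rows.
Row 3 update in column RHS: 103/5 − (6/5)·(17/4) = 31/2.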